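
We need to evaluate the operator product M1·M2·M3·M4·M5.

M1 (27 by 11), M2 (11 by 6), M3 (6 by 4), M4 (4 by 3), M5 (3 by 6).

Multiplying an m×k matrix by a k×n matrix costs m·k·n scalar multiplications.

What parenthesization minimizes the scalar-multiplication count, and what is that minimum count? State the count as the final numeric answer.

Adjacent pairs: M1M2 = 27·11·6 = 1782; M2M3 = 11·6·4 = 264; M3M4 = 6·4·3 = 72; M4M5 = 4·3·6 = 72.
Length 3: M1..M3: k=1: 0+264+27·11·4=1452; k=2: 1782+0+27·6·4=2430 → min 1452 | M2..M4: k=2: 0+72+11·6·3=270; k=3: 264+0+11·4·3=396 → min 270 | M3..M5: k=3: 0+72+6·4·6=216; k=4: 72+0+6·3·6=180 → min 180.
Length 4: M1..M4: k=1: 0+270+27·11·3=1161; k=2: 1782+72+27·6·3=2340; k=3: 1452+0+27·4·3=1776 → min 1161 | M2..M5: k=2: 0+180+11·6·6=576; k=3: 264+72+11·4·6=600; k=4: 270+0+11·3·6=468 → min 468.
Length 5: M1..M5: k=1: 0+468+27·11·6=2250; k=2: 1782+180+27·6·6=2934; k=3: 1452+72+27·4·6=2172; k=4: 1161+0+27·3·6=1647 → min 1647.
Optimal parenthesization: ((M1·(M2·(M3·M4)))·M5) with cost 1647.

1647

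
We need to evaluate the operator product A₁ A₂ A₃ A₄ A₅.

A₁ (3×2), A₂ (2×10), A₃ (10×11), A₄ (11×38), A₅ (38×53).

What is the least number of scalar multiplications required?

Adjacent pairs: A₁A₂ = 3·2·10 = 60; A₂A₃ = 2·10·11 = 220; A₃A₄ = 10·11·38 = 4180; A₄A₅ = 11·38·53 = 22154.
Length 3: A₁..A₃: k=1: 0+220+3·2·11=286; k=2: 60+0+3·10·11=390 → min 286 | A₂..A₄: k=2: 0+4180+2·10·38=4940; k=3: 220+0+2·11·38=1056 → min 1056 | A₃..A₅: k=3: 0+22154+10·11·53=27984; k=4: 4180+0+10·38·53=24320 → min 24320.
Length 4: A₁..A₄: k=1: 0+1056+3·2·38=1284; k=2: 60+4180+3·10·38=5380; k=3: 286+0+3·11·38=1540 → min 1284 | A₂..A₅: k=2: 0+24320+2·10·53=25380; k=3: 220+22154+2·11·53=23540; k=4: 1056+0+2·38·53=5084 → min 5084.
Length 5: A₁..A₅: k=1: 0+5084+3·2·53=5402; k=2: 60+24320+3·10·53=25970; k=3: 286+22154+3·11·53=24189; k=4: 1284+0+3·38·53=7326 → min 5402.
Optimal order: (A₁ (((A₂ A₃) A₄) A₅)) with cost 5402.

5402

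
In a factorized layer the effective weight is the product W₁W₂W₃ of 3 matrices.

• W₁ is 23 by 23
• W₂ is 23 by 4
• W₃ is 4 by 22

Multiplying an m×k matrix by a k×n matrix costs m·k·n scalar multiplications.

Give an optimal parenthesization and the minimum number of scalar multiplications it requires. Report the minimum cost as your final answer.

4140

(W₁(W₂W₃)): cost 13662.
((W₁W₂)W₃): cost 4140.
Optimal: ((W₁W₂)W₃) with cost 4140.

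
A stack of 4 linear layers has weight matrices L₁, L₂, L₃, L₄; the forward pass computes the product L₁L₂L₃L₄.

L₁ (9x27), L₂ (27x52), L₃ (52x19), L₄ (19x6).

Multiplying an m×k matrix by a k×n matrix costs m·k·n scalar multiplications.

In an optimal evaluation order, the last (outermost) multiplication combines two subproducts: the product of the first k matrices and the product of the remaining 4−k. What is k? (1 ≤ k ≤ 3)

1

Adjacent pairs: L₁L₂ = 9·27·52 = 12636; L₂L₃ = 27·52·19 = 26676; L₃L₄ = 52·19·6 = 5928.
Length 3: L₁..L₃: k=1: 0+26676+9·27·19=31293; k=2: 12636+0+9·52·19=21528 → min 21528 | L₂..L₄: k=2: 0+5928+27·52·6=14352; k=3: 26676+0+27·19·6=29754 → min 14352.
Top-level splits: k=1: (L₁..L₁)·(L₂..L₄) → 0+14352+9·27·6 = 15810; k=2: (L₁..L₂)·(L₃..L₄) → 12636+5928+9·52·6 = 21372; k=3: (L₁..L₃)·(L₄..L₄) → 21528+0+9·19·6 = 22554.
Best split is after L₁, i.e. k = 1.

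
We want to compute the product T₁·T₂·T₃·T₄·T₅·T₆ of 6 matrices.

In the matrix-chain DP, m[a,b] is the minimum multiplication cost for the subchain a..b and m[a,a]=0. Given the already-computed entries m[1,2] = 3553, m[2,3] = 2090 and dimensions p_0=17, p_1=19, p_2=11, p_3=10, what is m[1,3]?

m[1,3] = min over k∈[1,2] of m[1,k]+m[k+1,3]+p_{0}·p_k·p_{3}.
k=1: 0 + 2090 + 17·19·10 = 5320; k=2: 3553 + 0 + 17·11·10 = 5423.
Minimum: 5320 at k=1.

5320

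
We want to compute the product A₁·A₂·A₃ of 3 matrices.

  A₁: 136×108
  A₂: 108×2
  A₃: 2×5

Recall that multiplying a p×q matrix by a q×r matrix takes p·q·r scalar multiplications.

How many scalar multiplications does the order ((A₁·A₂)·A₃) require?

(A₁·A₂): 136×108 by 108×2 → 136×2, cost 136·108·2 = 29376
((A₁·A₂)·A₃): 136×2 by 2×5 → 136×5, cost 136·2·5 = 1360; cumulative 30736
Total: 30736 scalar multiplications.

30736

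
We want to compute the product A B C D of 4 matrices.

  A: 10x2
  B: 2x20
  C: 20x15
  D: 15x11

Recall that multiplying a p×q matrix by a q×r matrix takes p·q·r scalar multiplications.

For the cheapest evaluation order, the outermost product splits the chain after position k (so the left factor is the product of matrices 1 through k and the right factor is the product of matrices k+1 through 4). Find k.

1

Adjacent pairs: AB = 10·2·20 = 400; BC = 2·20·15 = 600; CD = 20·15·11 = 3300.
Length 3: A..C: k=1: 0+600+10·2·15=900; k=2: 400+0+10·20·15=3400 → min 900 | B..D: k=2: 0+3300+2·20·11=3740; k=3: 600+0+2·15·11=930 → min 930.
Top-level splits: k=1: (A..A)·(B..D) → 0+930+10·2·11 = 1150; k=2: (A..B)·(C..D) → 400+3300+10·20·11 = 5900; k=3: (A..C)·(D..D) → 900+0+10·15·11 = 2550.
Best split is after A, i.e. k = 1.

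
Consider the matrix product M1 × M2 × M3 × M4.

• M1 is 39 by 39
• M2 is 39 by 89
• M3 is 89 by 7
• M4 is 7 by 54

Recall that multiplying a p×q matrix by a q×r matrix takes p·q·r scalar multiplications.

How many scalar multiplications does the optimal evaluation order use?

Adjacent pairs: M1M2 = 39·39·89 = 135369; M2M3 = 39·89·7 = 24297; M3M4 = 89·7·54 = 33642.
Length 3: M1..M3: k=1: 0+24297+39·39·7=34944; k=2: 135369+0+39·89·7=159666 → min 34944 | M2..M4: k=2: 0+33642+39·89·54=221076; k=3: 24297+0+39·7·54=39039 → min 39039.
Length 4: M1..M4: k=1: 0+39039+39·39·54=121173; k=2: 135369+33642+39·89·54=356445; k=3: 34944+0+39·7·54=49686 → min 49686.
Optimal order: ((M1 × (M2 × M3)) × M4) with cost 49686.

49686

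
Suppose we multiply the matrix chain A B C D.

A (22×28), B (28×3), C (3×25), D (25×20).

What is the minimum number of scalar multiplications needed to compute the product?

4668

Adjacent pairs: AB = 22·28·3 = 1848; BC = 28·3·25 = 2100; CD = 3·25·20 = 1500.
Length 3: A..C: k=1: 0+2100+22·28·25=17500; k=2: 1848+0+22·3·25=3498 → min 3498 | B..D: k=2: 0+1500+28·3·20=3180; k=3: 2100+0+28·25·20=16100 → min 3180.
Length 4: A..D: k=1: 0+3180+22·28·20=15500; k=2: 1848+1500+22·3·20=4668; k=3: 3498+0+22·25·20=14498 → min 4668.
Optimal order: ((A B) (C D)) with cost 4668.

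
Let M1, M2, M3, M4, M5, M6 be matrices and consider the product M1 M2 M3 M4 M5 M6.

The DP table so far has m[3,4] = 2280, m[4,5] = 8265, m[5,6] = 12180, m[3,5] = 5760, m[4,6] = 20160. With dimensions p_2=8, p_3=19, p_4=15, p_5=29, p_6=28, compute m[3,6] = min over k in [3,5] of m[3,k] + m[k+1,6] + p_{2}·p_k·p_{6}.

m[3,6] = min over k∈[3,5] of m[3,k]+m[k+1,6]+p_{2}·p_k·p_{6}.
k=3: 0 + 20160 + 8·19·28 = 24416; k=4: 2280 + 12180 + 8·15·28 = 17820; k=5: 5760 + 0 + 8·29·28 = 12256.
Minimum: 12256 at k=5.

12256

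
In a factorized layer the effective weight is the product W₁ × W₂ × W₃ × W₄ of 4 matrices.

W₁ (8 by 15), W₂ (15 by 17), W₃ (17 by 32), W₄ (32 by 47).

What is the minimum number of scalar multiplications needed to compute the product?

18424

Adjacent pairs: W₁W₂ = 8·15·17 = 2040; W₂W₃ = 15·17·32 = 8160; W₃W₄ = 17·32·47 = 25568.
Length 3: W₁..W₃: k=1: 0+8160+8·15·32=12000; k=2: 2040+0+8·17·32=6392 → min 6392 | W₂..W₄: k=2: 0+25568+15·17·47=37553; k=3: 8160+0+15·32·47=30720 → min 30720.
Length 4: W₁..W₄: k=1: 0+30720+8·15·47=36360; k=2: 2040+25568+8·17·47=34000; k=3: 6392+0+8·32·47=18424 → min 18424.
Optimal order: (((W₁ × W₂) × W₃) × W₄) with cost 18424.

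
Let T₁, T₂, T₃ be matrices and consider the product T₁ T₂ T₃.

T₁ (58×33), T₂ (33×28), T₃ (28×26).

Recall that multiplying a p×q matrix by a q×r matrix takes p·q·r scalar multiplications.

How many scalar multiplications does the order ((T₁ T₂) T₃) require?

(T₁ T₂): 58×33 by 33×28 → 58×28, cost 58·33·28 = 53592
((T₁ T₂) T₃): 58×28 by 28×26 → 58×26, cost 58·28·26 = 42224; cumulative 95816
Total: 95816 scalar multiplications.

95816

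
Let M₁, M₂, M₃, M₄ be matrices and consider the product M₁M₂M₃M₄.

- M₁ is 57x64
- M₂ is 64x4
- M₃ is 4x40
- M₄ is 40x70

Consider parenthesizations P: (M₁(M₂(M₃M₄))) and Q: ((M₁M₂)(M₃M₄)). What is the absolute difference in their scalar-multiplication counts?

Order P = (M₁(M₂(M₃M₄))): (M₃M₄): 4×40 by 40×70 → 4×70, cost 4·40·70 = 11200; (M₂(M₃M₄)): 64×4 by 4×70 → 64×70, cost 64·4·70 = 17920; cumulative 29120; (M₁(M₂(M₃M₄))): 57×64 by 64×70 → 57×70, cost 57·64·70 = 255360; cumulative 284480. Total 284480.
Order Q = ((M₁M₂)(M₃M₄)): (M₁M₂): 57×64 by 64×4 → 57×4, cost 57·64·4 = 14592; (M₃M₄): 4×40 by 40×70 → 4×70, cost 4·40·70 = 11200; ((M₁M₂)(M₃M₄)): 57×4 by 4×70 → 57×70, cost 57·4·70 = 15960; cumulative 41752. Total 41752.
Difference: |284480 − 41752| = 242728.

242728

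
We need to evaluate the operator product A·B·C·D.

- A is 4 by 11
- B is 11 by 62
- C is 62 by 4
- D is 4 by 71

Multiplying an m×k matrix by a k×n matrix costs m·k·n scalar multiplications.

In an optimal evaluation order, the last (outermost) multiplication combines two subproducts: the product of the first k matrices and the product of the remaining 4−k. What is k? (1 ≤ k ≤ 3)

3

Adjacent pairs: AB = 4·11·62 = 2728; BC = 11·62·4 = 2728; CD = 62·4·71 = 17608.
Length 3: A..C: k=1: 0+2728+4·11·4=2904; k=2: 2728+0+4·62·4=3720 → min 2904 | B..D: k=2: 0+17608+11·62·71=66030; k=3: 2728+0+11·4·71=5852 → min 5852.
Top-level splits: k=1: (A..A)·(B..D) → 0+5852+4·11·71 = 8976; k=2: (A..B)·(C..D) → 2728+17608+4·62·71 = 37944; k=3: (A..C)·(D..D) → 2904+0+4·4·71 = 4040.
Best split is after C, i.e. k = 3.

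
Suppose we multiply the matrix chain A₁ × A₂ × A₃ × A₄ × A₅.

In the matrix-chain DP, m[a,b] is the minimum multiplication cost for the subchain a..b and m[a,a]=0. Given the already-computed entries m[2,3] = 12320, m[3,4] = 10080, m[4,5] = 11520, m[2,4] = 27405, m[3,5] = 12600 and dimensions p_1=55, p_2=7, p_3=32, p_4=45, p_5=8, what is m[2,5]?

m[2,5] = min over k∈[2,4] of m[2,k]+m[k+1,5]+p_{1}·p_k·p_{5}.
k=2: 0 + 12600 + 55·7·8 = 15680; k=3: 12320 + 11520 + 55·32·8 = 37920; k=4: 27405 + 0 + 55·45·8 = 47205.
Minimum: 15680 at k=2.

15680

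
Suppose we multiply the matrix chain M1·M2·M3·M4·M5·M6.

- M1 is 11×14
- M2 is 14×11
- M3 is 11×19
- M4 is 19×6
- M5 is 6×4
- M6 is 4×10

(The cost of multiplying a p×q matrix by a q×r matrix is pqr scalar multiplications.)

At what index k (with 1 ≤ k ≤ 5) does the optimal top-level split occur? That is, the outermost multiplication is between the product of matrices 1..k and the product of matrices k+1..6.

Adjacent pairs: M1M2 = 11·14·11 = 1694; M2M3 = 14·11·19 = 2926; M3M4 = 11·19·6 = 1254; M4M5 = 19·6·4 = 456; M5M6 = 6·4·10 = 240.
Length 3: M1..M3: k=1: 0+2926+11·14·19=5852; k=2: 1694+0+11·11·19=3993 → min 3993 | M2..M4: k=2: 0+1254+14·11·6=2178; k=3: 2926+0+14·19·6=4522 → min 2178 | M3..M5: k=3: 0+456+11·19·4=1292; k=4: 1254+0+11·6·4=1518 → min 1292 | M4..M6: k=4: 0+240+19·6·10=1380; k=5: 456+0+19·4·10=1216 → min 1216.
Length 4: M1..M4: k=1: 0+2178+11·14·6=3102; k=2: 1694+1254+11·11·6=3674; k=3: 3993+0+11·19·6=5247 → min 3102 | M2..M5: k=2: 0+1292+14·11·4=1908; k=3: 2926+456+14·19·4=4446; k=4: 2178+0+14·6·4=2514 → min 1908 | M3..M6: k=3: 0+1216+11·19·10=3306; k=4: 1254+240+11·6·10=2154; k=5: 1292+0+11·4·10=1732 → min 1732.
Length 5: M1..M5: k=1: 0+1908+11·14·4=2524; k=2: 1694+1292+11·11·4=3470; k=3: 3993+456+11·19·4=5285; k=4: 3102+0+11·6·4=3366 → min 2524 | M2..M6: k=2: 0+1732+14·11·10=3272; k=3: 2926+1216+14·19·10=6802; k=4: 2178+240+14·6·10=3258; k=5: 1908+0+14·4·10=2468 → min 2468.
Top-level splits: k=1: (M1..M1)·(M2..M6) → 0+2468+11·14·10 = 4008; k=2: (M1..M2)·(M3..M6) → 1694+1732+11·11·10 = 4636; k=3: (M1..M3)·(M4..M6) → 3993+1216+11·19·10 = 7299; k=4: (M1..M4)·(M5..M6) → 3102+240+11·6·10 = 4002; k=5: (M1..M5)·(M6..M6) → 2524+0+11·4·10 = 2964.
Best split is after M5, i.e. k = 5.

5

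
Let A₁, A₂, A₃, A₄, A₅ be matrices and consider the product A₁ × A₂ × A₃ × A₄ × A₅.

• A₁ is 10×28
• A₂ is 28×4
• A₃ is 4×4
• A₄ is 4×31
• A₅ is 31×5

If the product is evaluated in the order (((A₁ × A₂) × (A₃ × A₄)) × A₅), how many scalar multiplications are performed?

4406

(A₁ × A₂): 10×28 by 28×4 → 10×4, cost 10·28·4 = 1120
(A₃ × A₄): 4×4 by 4×31 → 4×31, cost 4·4·31 = 496
((A₁ × A₂) × (A₃ × A₄)): 10×4 by 4×31 → 10×31, cost 10·4·31 = 1240; cumulative 2856
(((A₁ × A₂) × (A₃ × A₄)) × A₅): 10×31 by 31×5 → 10×5, cost 10·31·5 = 1550; cumulative 4406
Total: 4406 scalar multiplications.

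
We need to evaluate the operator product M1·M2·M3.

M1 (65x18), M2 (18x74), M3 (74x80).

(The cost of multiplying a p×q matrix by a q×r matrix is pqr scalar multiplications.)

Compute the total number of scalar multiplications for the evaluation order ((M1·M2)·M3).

(M1·M2): 65×18 by 18×74 → 65×74, cost 65·18·74 = 86580
((M1·M2)·M3): 65×74 by 74×80 → 65×80, cost 65·74·80 = 384800; cumulative 471380
Total: 471380 scalar multiplications.

471380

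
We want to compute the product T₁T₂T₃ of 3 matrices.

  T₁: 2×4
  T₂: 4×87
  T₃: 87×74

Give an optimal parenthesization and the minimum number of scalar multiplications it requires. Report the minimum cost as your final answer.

13572

(T₁(T₂T₃)): cost 26344.
((T₁T₂)T₃): cost 13572.
Optimal: ((T₁T₂)T₃) with cost 13572.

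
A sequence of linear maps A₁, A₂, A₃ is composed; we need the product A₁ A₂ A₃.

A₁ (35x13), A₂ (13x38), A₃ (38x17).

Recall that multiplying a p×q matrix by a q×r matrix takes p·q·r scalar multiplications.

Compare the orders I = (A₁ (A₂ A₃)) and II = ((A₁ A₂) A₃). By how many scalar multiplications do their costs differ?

23767

Order I = (A₁ (A₂ A₃)): (A₂ A₃): 13×38 by 38×17 → 13×17, cost 13·38·17 = 8398; (A₁ (A₂ A₃)): 35×13 by 13×17 → 35×17, cost 35·13·17 = 7735; cumulative 16133. Total 16133.
Order II = ((A₁ A₂) A₃): (A₁ A₂): 35×13 by 13×38 → 35×38, cost 35·13·38 = 17290; ((A₁ A₂) A₃): 35×38 by 38×17 → 35×17, cost 35·38·17 = 22610; cumulative 39900. Total 39900.
Difference: |16133 − 39900| = 23767.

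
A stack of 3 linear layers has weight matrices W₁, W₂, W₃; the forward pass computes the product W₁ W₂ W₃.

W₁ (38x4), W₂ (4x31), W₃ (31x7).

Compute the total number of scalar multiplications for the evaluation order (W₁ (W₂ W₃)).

1932

(W₂ W₃): 4×31 by 31×7 → 4×7, cost 4·31·7 = 868
(W₁ (W₂ W₃)): 38×4 by 4×7 → 38×7, cost 38·4·7 = 1064; cumulative 1932
Total: 1932 scalar multiplications.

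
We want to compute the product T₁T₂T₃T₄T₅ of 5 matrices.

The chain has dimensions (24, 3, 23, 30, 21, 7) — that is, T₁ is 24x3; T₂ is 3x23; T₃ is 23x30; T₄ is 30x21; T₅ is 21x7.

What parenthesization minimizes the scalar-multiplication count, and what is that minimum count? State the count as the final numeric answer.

Adjacent pairs: T₁T₂ = 24·3·23 = 1656; T₂T₃ = 3·23·30 = 2070; T₃T₄ = 23·30·21 = 14490; T₄T₅ = 30·21·7 = 4410.
Length 3: T₁..T₃: k=1: 0+2070+24·3·30=4230; k=2: 1656+0+24·23·30=18216 → min 4230 | T₂..T₄: k=2: 0+14490+3·23·21=15939; k=3: 2070+0+3·30·21=3960 → min 3960 | T₃..T₅: k=3: 0+4410+23·30·7=9240; k=4: 14490+0+23·21·7=17871 → min 9240.
Length 4: T₁..T₄: k=1: 0+3960+24·3·21=5472; k=2: 1656+14490+24·23·21=27738; k=3: 4230+0+24·30·21=19350 → min 5472 | T₂..T₅: k=2: 0+9240+3·23·7=9723; k=3: 2070+4410+3·30·7=7110; k=4: 3960+0+3·21·7=4401 → min 4401.
Length 5: T₁..T₅: k=1: 0+4401+24·3·7=4905; k=2: 1656+9240+24·23·7=14760; k=3: 4230+4410+24·30·7=13680; k=4: 5472+0+24·21·7=9000 → min 4905.
Optimal parenthesization: (T₁(((T₂T₃)T₄)T₅)) with cost 4905.

4905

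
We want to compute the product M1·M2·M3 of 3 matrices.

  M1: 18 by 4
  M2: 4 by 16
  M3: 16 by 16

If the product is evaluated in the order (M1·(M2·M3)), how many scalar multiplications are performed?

2176

(M2·M3): 4×16 by 16×16 → 4×16, cost 4·16·16 = 1024
(M1·(M2·M3)): 18×4 by 4×16 → 18×16, cost 18·4·16 = 1152; cumulative 2176
Total: 2176 scalar multiplications.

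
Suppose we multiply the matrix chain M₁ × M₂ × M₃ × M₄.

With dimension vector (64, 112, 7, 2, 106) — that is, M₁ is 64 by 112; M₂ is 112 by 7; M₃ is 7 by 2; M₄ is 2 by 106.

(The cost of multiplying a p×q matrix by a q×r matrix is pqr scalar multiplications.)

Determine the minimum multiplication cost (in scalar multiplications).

Adjacent pairs: M₁M₂ = 64·112·7 = 50176; M₂M₃ = 112·7·2 = 1568; M₃M₄ = 7·2·106 = 1484.
Length 3: M₁..M₃: k=1: 0+1568+64·112·2=15904; k=2: 50176+0+64·7·2=51072 → min 15904 | M₂..M₄: k=2: 0+1484+112·7·106=84588; k=3: 1568+0+112·2·106=25312 → min 25312.
Length 4: M₁..M₄: k=1: 0+25312+64·112·106=785120; k=2: 50176+1484+64·7·106=99148; k=3: 15904+0+64·2·106=29472 → min 29472.
Optimal order: ((M₁ × (M₂ × M₃)) × M₄) with cost 29472.

29472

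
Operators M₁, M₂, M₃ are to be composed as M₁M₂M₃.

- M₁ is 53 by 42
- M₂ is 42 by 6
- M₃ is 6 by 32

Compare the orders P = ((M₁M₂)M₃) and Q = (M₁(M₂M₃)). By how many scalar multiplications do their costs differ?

Order P = ((M₁M₂)M₃): (M₁M₂): 53×42 by 42×6 → 53×6, cost 53·42·6 = 13356; ((M₁M₂)M₃): 53×6 by 6×32 → 53×32, cost 53·6·32 = 10176; cumulative 23532. Total 23532.
Order Q = (M₁(M₂M₃)): (M₂M₃): 42×6 by 6×32 → 42×32, cost 42·6·32 = 8064; (M₁(M₂M₃)): 53×42 by 42×32 → 53×32, cost 53·42·32 = 71232; cumulative 79296. Total 79296.
Difference: |23532 − 79296| = 55764.

55764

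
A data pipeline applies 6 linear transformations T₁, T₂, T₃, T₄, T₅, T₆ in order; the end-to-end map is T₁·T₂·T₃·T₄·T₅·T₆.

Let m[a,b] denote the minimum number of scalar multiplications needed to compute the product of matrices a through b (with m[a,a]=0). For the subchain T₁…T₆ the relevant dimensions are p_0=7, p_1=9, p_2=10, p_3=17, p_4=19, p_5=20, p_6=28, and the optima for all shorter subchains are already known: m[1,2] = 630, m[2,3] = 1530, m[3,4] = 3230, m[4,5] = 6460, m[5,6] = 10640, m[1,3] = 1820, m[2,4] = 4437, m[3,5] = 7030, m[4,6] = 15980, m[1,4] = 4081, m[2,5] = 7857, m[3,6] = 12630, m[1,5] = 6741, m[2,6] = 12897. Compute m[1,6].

10661

m[1,6] = min over k∈[1,5] of m[1,k]+m[k+1,6]+p_{0}·p_k·p_{6}.
k=1: 0 + 12897 + 7·9·28 = 14661; k=2: 630 + 12630 + 7·10·28 = 15220; k=3: 1820 + 15980 + 7·17·28 = 21132; k=4: 4081 + 10640 + 7·19·28 = 18445; k=5: 6741 + 0 + 7·20·28 = 10661.
Minimum: 10661 at k=5.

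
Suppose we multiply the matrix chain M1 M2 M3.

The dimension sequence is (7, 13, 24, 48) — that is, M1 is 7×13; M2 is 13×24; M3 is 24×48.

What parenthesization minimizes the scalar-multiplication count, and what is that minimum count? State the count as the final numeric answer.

(M1 (M2 M3)): cost 19344.
((M1 M2) M3): cost 10248.
Optimal: ((M1 M2) M3) with cost 10248.

10248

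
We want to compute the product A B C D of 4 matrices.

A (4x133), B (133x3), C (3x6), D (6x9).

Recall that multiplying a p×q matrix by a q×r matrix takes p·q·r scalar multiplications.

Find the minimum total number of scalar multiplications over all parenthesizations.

Adjacent pairs: AB = 4·133·3 = 1596; BC = 133·3·6 = 2394; CD = 3·6·9 = 162.
Length 3: A..C: k=1: 0+2394+4·133·6=5586; k=2: 1596+0+4·3·6=1668 → min 1668 | B..D: k=2: 0+162+133·3·9=3753; k=3: 2394+0+133·6·9=9576 → min 3753.
Length 4: A..D: k=1: 0+3753+4·133·9=8541; k=2: 1596+162+4·3·9=1866; k=3: 1668+0+4·6·9=1884 → min 1866.
Optimal order: ((A B) (C D)) with cost 1866.

1866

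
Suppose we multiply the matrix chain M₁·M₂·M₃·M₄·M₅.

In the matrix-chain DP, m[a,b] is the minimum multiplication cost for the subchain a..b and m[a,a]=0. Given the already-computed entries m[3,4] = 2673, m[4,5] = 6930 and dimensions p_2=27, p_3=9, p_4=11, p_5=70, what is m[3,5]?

23463

m[3,5] = min over k∈[3,4] of m[3,k]+m[k+1,5]+p_{2}·p_k·p_{5}.
k=3: 0 + 6930 + 27·9·70 = 23940; k=4: 2673 + 0 + 27·11·70 = 23463.
Minimum: 23463 at k=4.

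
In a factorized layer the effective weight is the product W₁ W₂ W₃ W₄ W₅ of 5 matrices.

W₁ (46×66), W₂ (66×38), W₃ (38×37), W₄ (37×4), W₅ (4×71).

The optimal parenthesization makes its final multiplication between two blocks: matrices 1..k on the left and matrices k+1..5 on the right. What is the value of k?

4

Adjacent pairs: W₁W₂ = 46·66·38 = 115368; W₂W₃ = 66·38·37 = 92796; W₃W₄ = 38·37·4 = 5624; W₄W₅ = 37·4·71 = 10508.
Length 3: W₁..W₃: k=1: 0+92796+46·66·37=205128; k=2: 115368+0+46·38·37=180044 → min 180044 | W₂..W₄: k=2: 0+5624+66·38·4=15656; k=3: 92796+0+66·37·4=102564 → min 15656 | W₃..W₅: k=3: 0+10508+38·37·71=110334; k=4: 5624+0+38·4·71=16416 → min 16416.
Length 4: W₁..W₄: k=1: 0+15656+46·66·4=27800; k=2: 115368+5624+46·38·4=127984; k=3: 180044+0+46·37·4=186852 → min 27800 | W₂..W₅: k=2: 0+16416+66·38·71=194484; k=3: 92796+10508+66·37·71=276686; k=4: 15656+0+66·4·71=34400 → min 34400.
Top-level splits: k=1: (W₁..W₁)·(W₂..W₅) → 0+34400+46·66·71 = 249956; k=2: (W₁..W₂)·(W₃..W₅) → 115368+16416+46·38·71 = 255892; k=3: (W₁..W₃)·(W₄..W₅) → 180044+10508+46·37·71 = 311394; k=4: (W₁..W₄)·(W₅..W₅) → 27800+0+46·4·71 = 40864.
Best split is after W₄, i.e. k = 4.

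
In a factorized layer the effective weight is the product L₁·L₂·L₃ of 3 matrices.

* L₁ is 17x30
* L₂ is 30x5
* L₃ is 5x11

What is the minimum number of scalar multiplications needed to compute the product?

Order (L₁·(L₂·L₃)): (L₂·L₃): 30×5 by 5×11 → 30×11, cost 30·5·11 = 1650; (L₁·(L₂·L₃)): 17×30 by 30×11 → 17×11, cost 17·30·11 = 5610; cumulative 7260. Total 7260.
Order ((L₁·L₂)·L₃): (L₁·L₂): 17×30 by 30×5 → 17×5, cost 17·30·5 = 2550; ((L₁·L₂)·L₃): 17×5 by 5×11 → 17×11, cost 17·5·11 = 935; cumulative 3485. Total 3485.
Minimum: 3485.

3485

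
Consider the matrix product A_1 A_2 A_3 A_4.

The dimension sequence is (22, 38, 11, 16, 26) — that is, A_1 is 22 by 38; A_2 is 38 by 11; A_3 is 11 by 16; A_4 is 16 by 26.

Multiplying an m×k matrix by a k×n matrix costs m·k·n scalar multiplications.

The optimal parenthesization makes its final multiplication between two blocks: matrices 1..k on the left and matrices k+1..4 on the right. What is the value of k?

2

Adjacent pairs: A_1A_2 = 22·38·11 = 9196; A_2A_3 = 38·11·16 = 6688; A_3A_4 = 11·16·26 = 4576.
Length 3: A_1..A_3: k=1: 0+6688+22·38·16=20064; k=2: 9196+0+22·11·16=13068 → min 13068 | A_2..A_4: k=2: 0+4576+38·11·26=15444; k=3: 6688+0+38·16·26=22496 → min 15444.
Top-level splits: k=1: (A_1..A_1)·(A_2..A_4) → 0+15444+22·38·26 = 37180; k=2: (A_1..A_2)·(A_3..A_4) → 9196+4576+22·11·26 = 20064; k=3: (A_1..A_3)·(A_4..A_4) → 13068+0+22·16·26 = 22220.
Best split is after A_2, i.e. k = 2.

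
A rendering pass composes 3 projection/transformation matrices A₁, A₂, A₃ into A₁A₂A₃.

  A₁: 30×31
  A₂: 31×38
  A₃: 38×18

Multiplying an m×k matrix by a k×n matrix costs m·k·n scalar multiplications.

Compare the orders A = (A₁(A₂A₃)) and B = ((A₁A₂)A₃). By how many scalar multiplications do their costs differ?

17916

Order A = (A₁(A₂A₃)): (A₂A₃): 31×38 by 38×18 → 31×18, cost 31·38·18 = 21204; (A₁(A₂A₃)): 30×31 by 31×18 → 30×18, cost 30·31·18 = 16740; cumulative 37944. Total 37944.
Order B = ((A₁A₂)A₃): (A₁A₂): 30×31 by 31×38 → 30×38, cost 30·31·38 = 35340; ((A₁A₂)A₃): 30×38 by 38×18 → 30×18, cost 30·38·18 = 20520; cumulative 55860. Total 55860.
Difference: |37944 − 55860| = 17916.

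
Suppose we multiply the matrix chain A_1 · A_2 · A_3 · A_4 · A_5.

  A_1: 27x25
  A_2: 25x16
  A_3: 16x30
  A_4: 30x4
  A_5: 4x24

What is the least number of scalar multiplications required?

8812

Adjacent pairs: A_1A_2 = 27·25·16 = 10800; A_2A_3 = 25·16·30 = 12000; A_3A_4 = 16·30·4 = 1920; A_4A_5 = 30·4·24 = 2880.
Length 3: A_1..A_3: k=1: 0+12000+27·25·30=32250; k=2: 10800+0+27·16·30=23760 → min 23760 | A_2..A_4: k=2: 0+1920+25·16·4=3520; k=3: 12000+0+25·30·4=15000 → min 3520 | A_3..A_5: k=3: 0+2880+16·30·24=14400; k=4: 1920+0+16·4·24=3456 → min 3456.
Length 4: A_1..A_4: k=1: 0+3520+27·25·4=6220; k=2: 10800+1920+27·16·4=14448; k=3: 23760+0+27·30·4=27000 → min 6220 | A_2..A_5: k=2: 0+3456+25·16·24=13056; k=3: 12000+2880+25·30·24=32880; k=4: 3520+0+25·4·24=5920 → min 5920.
Length 5: A_1..A_5: k=1: 0+5920+27·25·24=22120; k=2: 10800+3456+27·16·24=24624; k=3: 23760+2880+27·30·24=46080; k=4: 6220+0+27·4·24=8812 → min 8812.
Optimal order: ((A_1 · (A_2 · (A_3 · A_4))) · A_5) with cost 8812.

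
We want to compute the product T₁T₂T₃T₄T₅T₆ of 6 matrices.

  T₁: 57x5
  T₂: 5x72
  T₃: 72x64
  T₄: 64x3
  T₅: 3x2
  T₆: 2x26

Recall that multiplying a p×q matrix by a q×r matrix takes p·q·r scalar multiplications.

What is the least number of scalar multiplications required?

13854

Adjacent pairs: T₁T₂ = 57·5·72 = 20520; T₂T₃ = 5·72·64 = 23040; T₃T₄ = 72·64·3 = 13824; T₄T₅ = 64·3·2 = 384; T₅T₆ = 3·2·26 = 156.
Length 3: T₁..T₃: k=1: 0+23040+57·5·64=41280; k=2: 20520+0+57·72·64=283176 → min 41280 | T₂..T₄: k=2: 0+13824+5·72·3=14904; k=3: 23040+0+5·64·3=24000 → min 14904 | T₃..T₅: k=3: 0+384+72·64·2=9600; k=4: 13824+0+72·3·2=14256 → min 9600 | T₄..T₆: k=4: 0+156+64·3·26=5148; k=5: 384+0+64·2·26=3712 → min 3712.
Length 4: T₁..T₄: k=1: 0+14904+57·5·3=15759; k=2: 20520+13824+57·72·3=46656; k=3: 41280+0+57·64·3=52224 → min 15759 | T₂..T₅: k=2: 0+9600+5·72·2=10320; k=3: 23040+384+5·64·2=24064; k=4: 14904+0+5·3·2=14934 → min 10320 | T₃..T₆: k=3: 0+3712+72·64·26=123520; k=4: 13824+156+72·3·26=19596; k=5: 9600+0+72·2·26=13344 → min 13344.
Length 5: T₁..T₅: k=1: 0+10320+57·5·2=10890; k=2: 20520+9600+57·72·2=38328; k=3: 41280+384+57·64·2=48960; k=4: 15759+0+57·3·2=16101 → min 10890 | T₂..T₆: k=2: 0+13344+5·72·26=22704; k=3: 23040+3712+5·64·26=35072; k=4: 14904+156+5·3·26=15450; k=5: 10320+0+5·2·26=10580 → min 10580.
Length 6: T₁..T₆: k=1: 0+10580+57·5·26=17990; k=2: 20520+13344+57·72·26=140568; k=3: 41280+3712+57·64·26=139840; k=4: 15759+156+57·3·26=20361; k=5: 10890+0+57·2·26=13854 → min 13854.
Optimal order: ((T₁(T₂(T₃(T₄T₅))))T₆) with cost 13854.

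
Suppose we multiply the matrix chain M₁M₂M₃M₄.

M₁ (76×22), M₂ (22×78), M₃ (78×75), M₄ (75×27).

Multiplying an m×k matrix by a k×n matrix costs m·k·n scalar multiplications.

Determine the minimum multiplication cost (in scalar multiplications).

218394

Adjacent pairs: M₁M₂ = 76·22·78 = 130416; M₂M₃ = 22·78·75 = 128700; M₃M₄ = 78·75·27 = 157950.
Length 3: M₁..M₃: k=1: 0+128700+76·22·75=254100; k=2: 130416+0+76·78·75=575016 → min 254100 | M₂..M₄: k=2: 0+157950+22·78·27=204282; k=3: 128700+0+22·75·27=173250 → min 173250.
Length 4: M₁..M₄: k=1: 0+173250+76·22·27=218394; k=2: 130416+157950+76·78·27=448422; k=3: 254100+0+76·75·27=408000 → min 218394.
Optimal order: (M₁((M₂M₃)M₄)) with cost 218394.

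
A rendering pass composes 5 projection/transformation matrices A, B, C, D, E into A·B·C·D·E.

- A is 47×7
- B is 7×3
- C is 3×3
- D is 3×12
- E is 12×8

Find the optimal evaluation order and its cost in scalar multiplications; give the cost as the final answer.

2466

Adjacent pairs: AB = 47·7·3 = 987; BC = 7·3·3 = 63; CD = 3·3·12 = 108; DE = 3·12·8 = 288.
Length 3: A..C: k=1: 0+63+47·7·3=1050; k=2: 987+0+47·3·3=1410 → min 1050 | B..D: k=2: 0+108+7·3·12=360; k=3: 63+0+7·3·12=315 → min 315 | C..E: k=3: 0+288+3·3·8=360; k=4: 108+0+3·12·8=396 → min 360.
Length 4: A..D: k=1: 0+315+47·7·12=4263; k=2: 987+108+47·3·12=2787; k=3: 1050+0+47·3·12=2742 → min 2742 | B..E: k=2: 0+360+7·3·8=528; k=3: 63+288+7·3·8=519; k=4: 315+0+7·12·8=987 → min 519.
Length 5: A..E: k=1: 0+519+47·7·8=3151; k=2: 987+360+47·3·8=2475; k=3: 1050+288+47·3·8=2466; k=4: 2742+0+47·12·8=7254 → min 2466.
Optimal parenthesization: ((A·(B·C))·(D·E)) with cost 2466.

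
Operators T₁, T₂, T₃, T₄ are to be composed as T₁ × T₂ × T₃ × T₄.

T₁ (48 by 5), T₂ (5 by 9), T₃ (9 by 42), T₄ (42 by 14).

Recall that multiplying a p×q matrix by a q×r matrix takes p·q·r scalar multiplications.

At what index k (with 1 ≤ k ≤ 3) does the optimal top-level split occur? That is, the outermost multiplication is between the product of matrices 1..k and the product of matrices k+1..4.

1

Adjacent pairs: T₁T₂ = 48·5·9 = 2160; T₂T₃ = 5·9·42 = 1890; T₃T₄ = 9·42·14 = 5292.
Length 3: T₁..T₃: k=1: 0+1890+48·5·42=11970; k=2: 2160+0+48·9·42=20304 → min 11970 | T₂..T₄: k=2: 0+5292+5·9·14=5922; k=3: 1890+0+5·42·14=4830 → min 4830.
Top-level splits: k=1: (T₁..T₁)·(T₂..T₄) → 0+4830+48·5·14 = 8190; k=2: (T₁..T₂)·(T₃..T₄) → 2160+5292+48·9·14 = 13500; k=3: (T₁..T₃)·(T₄..T₄) → 11970+0+48·42·14 = 40194.
Best split is after T₁, i.e. k = 1.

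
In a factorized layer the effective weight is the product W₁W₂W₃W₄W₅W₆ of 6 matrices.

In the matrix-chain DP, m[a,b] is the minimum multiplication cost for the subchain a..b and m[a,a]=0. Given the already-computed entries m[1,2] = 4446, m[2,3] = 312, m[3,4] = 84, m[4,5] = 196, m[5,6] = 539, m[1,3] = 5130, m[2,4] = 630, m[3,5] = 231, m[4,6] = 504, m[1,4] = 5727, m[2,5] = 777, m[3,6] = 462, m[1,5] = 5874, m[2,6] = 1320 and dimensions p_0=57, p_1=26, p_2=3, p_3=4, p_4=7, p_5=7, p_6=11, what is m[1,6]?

m[1,6] = min over k∈[1,5] of m[1,k]+m[k+1,6]+p_{0}·p_k·p_{6}.
k=1: 0 + 1320 + 57·26·11 = 17622; k=2: 4446 + 462 + 57·3·11 = 6789; k=3: 5130 + 504 + 57·4·11 = 8142; k=4: 5727 + 539 + 57·7·11 = 10655; k=5: 5874 + 0 + 57·7·11 = 10263.
Minimum: 6789 at k=2.

6789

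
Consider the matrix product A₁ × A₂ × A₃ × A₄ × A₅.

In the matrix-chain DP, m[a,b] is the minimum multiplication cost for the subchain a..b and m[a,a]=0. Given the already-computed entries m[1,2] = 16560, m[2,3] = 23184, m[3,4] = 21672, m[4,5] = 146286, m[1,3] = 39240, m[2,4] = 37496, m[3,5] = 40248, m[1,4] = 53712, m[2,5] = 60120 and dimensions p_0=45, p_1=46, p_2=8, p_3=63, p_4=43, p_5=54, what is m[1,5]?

m[1,5] = min over k∈[1,4] of m[1,k]+m[k+1,5]+p_{0}·p_k·p_{5}.
k=1: 0 + 60120 + 45·46·54 = 171900; k=2: 16560 + 40248 + 45·8·54 = 76248; k=3: 39240 + 146286 + 45·63·54 = 338616; k=4: 53712 + 0 + 45·43·54 = 158202.
Minimum: 76248 at k=2.

76248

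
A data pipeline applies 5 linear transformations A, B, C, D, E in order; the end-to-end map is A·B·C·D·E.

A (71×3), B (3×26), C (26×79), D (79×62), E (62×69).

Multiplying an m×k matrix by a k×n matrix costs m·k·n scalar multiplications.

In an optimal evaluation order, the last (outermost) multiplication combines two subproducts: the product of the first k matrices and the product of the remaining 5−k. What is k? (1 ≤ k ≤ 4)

Adjacent pairs: AB = 71·3·26 = 5538; BC = 3·26·79 = 6162; CD = 26·79·62 = 127348; DE = 79·62·69 = 337962.
Length 3: A..C: k=1: 0+6162+71·3·79=22989; k=2: 5538+0+71·26·79=151372 → min 22989 | B..D: k=2: 0+127348+3·26·62=132184; k=3: 6162+0+3·79·62=20856 → min 20856 | C..E: k=3: 0+337962+26·79·69=479688; k=4: 127348+0+26·62·69=238576 → min 238576.
Length 4: A..D: k=1: 0+20856+71·3·62=34062; k=2: 5538+127348+71·26·62=247338; k=3: 22989+0+71·79·62=370747 → min 34062 | B..E: k=2: 0+238576+3·26·69=243958; k=3: 6162+337962+3·79·69=360477; k=4: 20856+0+3·62·69=33690 → min 33690.
Top-level splits: k=1: (A..A)·(B..E) → 0+33690+71·3·69 = 48387; k=2: (A..B)·(C..E) → 5538+238576+71·26·69 = 371488; k=3: (A..C)·(D..E) → 22989+337962+71·79·69 = 747972; k=4: (A..D)·(E..E) → 34062+0+71·62·69 = 337800.
Best split is after A, i.e. k = 1.

1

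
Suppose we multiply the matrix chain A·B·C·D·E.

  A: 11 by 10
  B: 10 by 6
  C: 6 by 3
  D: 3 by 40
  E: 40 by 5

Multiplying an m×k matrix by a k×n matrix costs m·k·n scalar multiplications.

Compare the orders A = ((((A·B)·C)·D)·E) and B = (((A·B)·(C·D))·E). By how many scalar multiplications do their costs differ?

1842

Order A = ((((A·B)·C)·D)·E): (A·B): 11×10 by 10×6 → 11×6, cost 11·10·6 = 660; ((A·B)·C): 11×6 by 6×3 → 11×3, cost 11·6·3 = 198; cumulative 858; (((A·B)·C)·D): 11×3 by 3×40 → 11×40, cost 11·3·40 = 1320; cumulative 2178; ((((A·B)·C)·D)·E): 11×40 by 40×5 → 11×5, cost 11·40·5 = 2200; cumulative 4378. Total 4378.
Order B = (((A·B)·(C·D))·E): (A·B): 11×10 by 10×6 → 11×6, cost 11·10·6 = 660; (C·D): 6×3 by 3×40 → 6×40, cost 6·3·40 = 720; ((A·B)·(C·D)): 11×6 by 6×40 → 11×40, cost 11·6·40 = 2640; cumulative 4020; (((A·B)·(C·D))·E): 11×40 by 40×5 → 11×5, cost 11·40·5 = 2200; cumulative 6220. Total 6220.
Difference: |4378 − 6220| = 1842.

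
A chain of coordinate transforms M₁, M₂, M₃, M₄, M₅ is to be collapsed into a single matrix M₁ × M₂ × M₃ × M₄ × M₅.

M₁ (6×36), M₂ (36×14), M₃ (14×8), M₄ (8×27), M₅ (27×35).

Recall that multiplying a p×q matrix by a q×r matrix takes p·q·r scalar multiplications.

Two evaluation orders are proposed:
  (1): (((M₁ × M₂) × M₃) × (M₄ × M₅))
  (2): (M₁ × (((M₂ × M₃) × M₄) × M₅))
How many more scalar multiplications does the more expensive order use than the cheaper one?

Order (1) = (((M₁ × M₂) × M₃) × (M₄ × M₅)): (M₁ × M₂): 6×36 by 36×14 → 6×14, cost 6·36·14 = 3024; ((M₁ × M₂) × M₃): 6×14 by 14×8 → 6×8, cost 6·14·8 = 672; cumulative 3696; (M₄ × M₅): 8×27 by 27×35 → 8×35, cost 8·27·35 = 7560; (((M₁ × M₂) × M₃) × (M₄ × M₅)): 6×8 by 8×35 → 6×35, cost 6·8·35 = 1680; cumulative 12936. Total 12936.
Order (2) = (M₁ × (((M₂ × M₃) × M₄) × M₅)): (M₂ × M₃): 36×14 by 14×8 → 36×8, cost 36·14·8 = 4032; ((M₂ × M₃) × M₄): 36×8 by 8×27 → 36×27, cost 36·8·27 = 7776; cumulative 11808; (((M₂ × M₃) × M₄) × M₅): 36×27 by 27×35 → 36×35, cost 36·27·35 = 34020; cumulative 45828; (M₁ × (((M₂ × M₃) × M₄) × M₅)): 6×36 by 36×35 → 6×35, cost 6·36·35 = 7560; cumulative 53388. Total 53388.
Difference: |12936 − 53388| = 40452.

40452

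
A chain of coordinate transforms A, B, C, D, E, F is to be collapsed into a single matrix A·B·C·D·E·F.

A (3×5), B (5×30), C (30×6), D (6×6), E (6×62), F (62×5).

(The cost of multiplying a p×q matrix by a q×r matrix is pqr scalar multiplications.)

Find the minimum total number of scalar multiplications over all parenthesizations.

Adjacent pairs: AB = 3·5·30 = 450; BC = 5·30·6 = 900; CD = 30·6·6 = 1080; DE = 6·6·62 = 2232; EF = 6·62·5 = 1860.
Length 3: A..C: k=1: 0+900+3·5·6=990; k=2: 450+0+3·30·6=990 → min 990 | B..D: k=2: 0+1080+5·30·6=1980; k=3: 900+0+5·6·6=1080 → min 1080 | C..E: k=3: 0+2232+30·6·62=13392; k=4: 1080+0+30·6·62=12240 → min 12240 | D..F: k=4: 0+1860+6·6·5=2040; k=5: 2232+0+6·62·5=4092 → min 2040.
Length 4: A..D: k=1: 0+1080+3·5·6=1170; k=2: 450+1080+3·30·6=2070; k=3: 990+0+3·6·6=1098 → min 1098 | B..E: k=2: 0+12240+5·30·62=21540; k=3: 900+2232+5·6·62=4992; k=4: 1080+0+5·6·62=2940 → min 2940 | C..F: k=3: 0+2040+30·6·5=2940; k=4: 1080+1860+30·6·5=3840; k=5: 12240+0+30·62·5=21540 → min 2940.
Length 5: A..E: k=1: 0+2940+3·5·62=3870; k=2: 450+12240+3·30·62=18270; k=3: 990+2232+3·6·62=4338; k=4: 1098+0+3·6·62=2214 → min 2214 | B..F: k=2: 0+2940+5·30·5=3690; k=3: 900+2040+5·6·5=3090; k=4: 1080+1860+5·6·5=3090; k=5: 2940+0+5·62·5=4490 → min 3090.
Length 6: A..F: k=1: 0+3090+3·5·5=3165; k=2: 450+2940+3·30·5=3840; k=3: 990+2040+3·6·5=3120; k=4: 1098+1860+3·6·5=3048; k=5: 2214+0+3·62·5=3144 → min 3048.
Optimal order: (((A·(B·C))·D)·(E·F)) with cost 3048.

3048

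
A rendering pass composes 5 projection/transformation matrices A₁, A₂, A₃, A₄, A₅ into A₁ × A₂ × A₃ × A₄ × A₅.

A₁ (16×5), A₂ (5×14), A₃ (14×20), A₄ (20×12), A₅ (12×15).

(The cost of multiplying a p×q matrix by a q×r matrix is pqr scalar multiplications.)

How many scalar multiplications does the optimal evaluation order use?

Adjacent pairs: A₁A₂ = 16·5·14 = 1120; A₂A₃ = 5·14·20 = 1400; A₃A₄ = 14·20·12 = 3360; A₄A₅ = 20·12·15 = 3600.
Length 3: A₁..A₃: k=1: 0+1400+16·5·20=3000; k=2: 1120+0+16·14·20=5600 → min 3000 | A₂..A₄: k=2: 0+3360+5·14·12=4200; k=3: 1400+0+5·20·12=2600 → min 2600 | A₃..A₅: k=3: 0+3600+14·20·15=7800; k=4: 3360+0+14·12·15=5880 → min 5880.
Length 4: A₁..A₄: k=1: 0+2600+16·5·12=3560; k=2: 1120+3360+16·14·12=7168; k=3: 3000+0+16·20·12=6840 → min 3560 | A₂..A₅: k=2: 0+5880+5·14·15=6930; k=3: 1400+3600+5·20·15=6500; k=4: 2600+0+5·12·15=3500 → min 3500.
Length 5: A₁..A₅: k=1: 0+3500+16·5·15=4700; k=2: 1120+5880+16·14·15=10360; k=3: 3000+3600+16·20·15=11400; k=4: 3560+0+16·12·15=6440 → min 4700.
Optimal order: (A₁ × (((A₂ × A₃) × A₄) × A₅)) with cost 4700.

4700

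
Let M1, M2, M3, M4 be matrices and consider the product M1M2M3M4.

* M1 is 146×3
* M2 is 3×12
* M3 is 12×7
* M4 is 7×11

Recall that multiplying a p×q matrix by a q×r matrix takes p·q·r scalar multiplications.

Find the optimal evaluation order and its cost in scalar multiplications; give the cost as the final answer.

5301

Adjacent pairs: M1M2 = 146·3·12 = 5256; M2M3 = 3·12·7 = 252; M3M4 = 12·7·11 = 924.
Length 3: M1..M3: k=1: 0+252+146·3·7=3318; k=2: 5256+0+146·12·7=17520 → min 3318 | M2..M4: k=2: 0+924+3·12·11=1320; k=3: 252+0+3·7·11=483 → min 483.
Length 4: M1..M4: k=1: 0+483+146·3·11=5301; k=2: 5256+924+146·12·11=25452; k=3: 3318+0+146·7·11=14560 → min 5301.
Optimal parenthesization: (M1((M2M3)M4)) with cost 5301.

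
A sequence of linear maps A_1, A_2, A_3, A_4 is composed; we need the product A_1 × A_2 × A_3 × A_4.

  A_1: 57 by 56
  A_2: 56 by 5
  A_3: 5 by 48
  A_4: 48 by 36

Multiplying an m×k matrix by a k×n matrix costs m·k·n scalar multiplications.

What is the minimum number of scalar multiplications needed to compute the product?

34860

Adjacent pairs: A_1A_2 = 57·56·5 = 15960; A_2A_3 = 56·5·48 = 13440; A_3A_4 = 5·48·36 = 8640.
Length 3: A_1..A_3: k=1: 0+13440+57·56·48=166656; k=2: 15960+0+57·5·48=29640 → min 29640 | A_2..A_4: k=2: 0+8640+56·5·36=18720; k=3: 13440+0+56·48·36=110208 → min 18720.
Length 4: A_1..A_4: k=1: 0+18720+57·56·36=133632; k=2: 15960+8640+57·5·36=34860; k=3: 29640+0+57·48·36=128136 → min 34860.
Optimal order: ((A_1 × A_2) × (A_3 × A_4)) with cost 34860.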